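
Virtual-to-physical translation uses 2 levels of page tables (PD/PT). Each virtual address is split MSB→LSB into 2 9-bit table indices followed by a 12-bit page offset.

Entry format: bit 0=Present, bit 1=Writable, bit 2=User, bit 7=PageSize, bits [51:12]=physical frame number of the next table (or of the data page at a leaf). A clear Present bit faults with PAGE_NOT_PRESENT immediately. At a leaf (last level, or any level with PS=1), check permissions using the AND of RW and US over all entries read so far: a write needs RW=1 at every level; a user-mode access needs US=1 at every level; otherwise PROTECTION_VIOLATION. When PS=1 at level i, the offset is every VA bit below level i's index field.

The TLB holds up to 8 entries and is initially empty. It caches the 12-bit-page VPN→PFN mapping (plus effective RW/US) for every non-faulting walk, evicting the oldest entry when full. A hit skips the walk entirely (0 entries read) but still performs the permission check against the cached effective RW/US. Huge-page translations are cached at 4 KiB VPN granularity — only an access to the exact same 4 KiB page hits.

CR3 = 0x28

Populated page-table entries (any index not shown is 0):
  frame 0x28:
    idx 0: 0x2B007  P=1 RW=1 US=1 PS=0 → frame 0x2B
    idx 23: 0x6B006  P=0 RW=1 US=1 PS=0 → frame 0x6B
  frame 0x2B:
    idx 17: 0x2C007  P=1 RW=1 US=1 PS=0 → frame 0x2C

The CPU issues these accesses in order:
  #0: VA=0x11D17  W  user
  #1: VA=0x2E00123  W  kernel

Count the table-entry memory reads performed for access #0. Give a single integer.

Per-access translation:
#0 VA=0x11D17 (w,user):
  L0 @0x28[0] → 0x2B007  P=1,RW=1,US=1,PS=0
  L1 @0x2B[17] → 0x2C007  P=1,RW=1,US=1,PS=0
  → PA=0x2CD17  (2 entries read)
#1 VA=0x2E00123 (w,kernel):
  L0 @0x28[23] → 0x6B006  P=0,RW=1,US=1,PS=0
  ✗ PAGE_NOT_PRESENT  [1 reads]

Entries read for #0: 2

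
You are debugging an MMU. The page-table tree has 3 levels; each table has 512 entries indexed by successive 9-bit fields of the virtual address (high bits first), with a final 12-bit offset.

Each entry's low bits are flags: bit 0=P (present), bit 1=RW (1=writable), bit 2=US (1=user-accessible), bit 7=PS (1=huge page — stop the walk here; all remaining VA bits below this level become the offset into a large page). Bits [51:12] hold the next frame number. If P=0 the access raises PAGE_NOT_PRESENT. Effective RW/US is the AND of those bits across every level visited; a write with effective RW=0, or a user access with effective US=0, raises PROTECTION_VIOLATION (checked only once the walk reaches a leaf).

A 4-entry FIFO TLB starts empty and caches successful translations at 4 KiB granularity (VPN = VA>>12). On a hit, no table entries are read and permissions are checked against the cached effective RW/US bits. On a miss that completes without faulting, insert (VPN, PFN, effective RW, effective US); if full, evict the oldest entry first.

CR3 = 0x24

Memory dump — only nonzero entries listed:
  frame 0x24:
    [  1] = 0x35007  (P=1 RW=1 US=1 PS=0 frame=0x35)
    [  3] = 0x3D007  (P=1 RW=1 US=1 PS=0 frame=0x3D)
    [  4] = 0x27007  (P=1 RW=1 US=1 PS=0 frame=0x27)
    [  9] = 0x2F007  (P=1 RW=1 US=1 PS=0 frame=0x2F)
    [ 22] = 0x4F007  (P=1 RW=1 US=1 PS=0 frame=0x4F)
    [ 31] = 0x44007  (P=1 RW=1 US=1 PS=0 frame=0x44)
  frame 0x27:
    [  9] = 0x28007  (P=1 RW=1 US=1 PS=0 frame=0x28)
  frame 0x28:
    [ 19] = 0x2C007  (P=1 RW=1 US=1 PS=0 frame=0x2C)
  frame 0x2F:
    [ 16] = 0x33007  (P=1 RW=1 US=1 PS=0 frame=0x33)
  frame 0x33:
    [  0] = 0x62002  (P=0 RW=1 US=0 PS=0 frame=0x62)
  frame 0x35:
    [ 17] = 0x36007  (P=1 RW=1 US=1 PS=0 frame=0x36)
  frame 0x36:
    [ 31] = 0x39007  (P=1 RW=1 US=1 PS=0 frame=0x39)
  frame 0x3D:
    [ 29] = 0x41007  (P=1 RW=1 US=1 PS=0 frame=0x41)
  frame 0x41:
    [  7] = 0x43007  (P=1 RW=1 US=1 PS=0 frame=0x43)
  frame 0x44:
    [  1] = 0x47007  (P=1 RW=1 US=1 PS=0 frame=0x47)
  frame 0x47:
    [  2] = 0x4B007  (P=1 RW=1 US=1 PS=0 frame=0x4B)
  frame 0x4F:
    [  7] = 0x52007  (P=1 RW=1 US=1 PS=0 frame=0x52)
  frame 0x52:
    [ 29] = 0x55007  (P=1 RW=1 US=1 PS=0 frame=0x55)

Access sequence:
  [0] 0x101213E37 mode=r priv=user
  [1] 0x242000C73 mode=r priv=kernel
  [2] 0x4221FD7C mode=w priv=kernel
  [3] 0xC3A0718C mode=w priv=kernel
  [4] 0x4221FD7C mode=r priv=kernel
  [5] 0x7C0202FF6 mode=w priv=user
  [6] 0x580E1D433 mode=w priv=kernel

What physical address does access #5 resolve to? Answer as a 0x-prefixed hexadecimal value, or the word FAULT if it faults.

Trace:
#0 VA=0x101213E37 (r,user):
  L0: frame=0x24 idx=4 entry=0x27007 [P=1 RW=1 US=1 PS=0]
  L1: frame=0x27 idx=9 entry=0x28007 [P=1 RW=1 US=1 PS=0]
  L2: frame=0x28 idx=19 entry=0x2C007 [P=1 RW=1 US=1 PS=0]
  ✓ 0x2CE37  — 3 lookups
#1 VA=0x242000C73 (r,kernel):
  L0: frame=0x24 idx=9 entry=0x2F007 [P=1 RW=1 US=1 PS=0]
  L1: frame=0x2F idx=16 entry=0x33007 [P=1 RW=1 US=1 PS=0]
  L2: frame=0x33 idx=0 entry=0x62002 [P=0 RW=1 US=0 PS=0]
  → PAGE_NOT_PRESENT  (3 entries read)
#2 VA=0x4221FD7C (w,kernel):
  L0: frame=0x24 idx=1 entry=0x35007 [P=1 RW=1 US=1 PS=0]
  L1: frame=0x35 idx=17 entry=0x36007 [P=1 RW=1 US=1 PS=0]
  L2: frame=0x36 idx=31 entry=0x39007 [P=1 RW=1 US=1 PS=0]
  ✓ 0x39D7C  — 3 lookups
#3 VA=0xC3A0718C (w,kernel):
  L0: frame=0x24 idx=3 entry=0x3D007 [P=1 RW=1 US=1 PS=0]
  L1: frame=0x3D idx=29 entry=0x41007 [P=1 RW=1 US=1 PS=0]
  L2: frame=0x41 idx=7 entry=0x43007 [P=1 RW=1 US=1 PS=0]
  ✓ 0x4318C  — 3 lookups
#4 VA=0x4221FD7C (r,kernel):
  TLB hit vpn=0x4221F → PA=0x39D7C
#5 VA=0x7C0202FF6 (w,user):
  L0: frame=0x24 idx=31 entry=0x44007 [P=1 RW=1 US=1 PS=0]
  L1: frame=0x44 idx=1 entry=0x47007 [P=1 RW=1 US=1 PS=0]
  L2: frame=0x47 idx=2 entry=0x4B007 [P=1 RW=1 US=1 PS=0]
  ✓ 0x4BFF6  — 3 lookups
#6 VA=0x580E1D433 (w,kernel):
  L0: frame=0x24 idx=22 entry=0x4F007 [P=1 RW=1 US=1 PS=0]
  L1: frame=0x4F idx=7 entry=0x52007 [P=1 RW=1 US=1 PS=0]
  L2: frame=0x52 idx=29 entry=0x55007 [P=1 RW=1 US=1 PS=0]
  ✓ 0x55433  — 3 lookups

Access #5 PA: 0x4BFF6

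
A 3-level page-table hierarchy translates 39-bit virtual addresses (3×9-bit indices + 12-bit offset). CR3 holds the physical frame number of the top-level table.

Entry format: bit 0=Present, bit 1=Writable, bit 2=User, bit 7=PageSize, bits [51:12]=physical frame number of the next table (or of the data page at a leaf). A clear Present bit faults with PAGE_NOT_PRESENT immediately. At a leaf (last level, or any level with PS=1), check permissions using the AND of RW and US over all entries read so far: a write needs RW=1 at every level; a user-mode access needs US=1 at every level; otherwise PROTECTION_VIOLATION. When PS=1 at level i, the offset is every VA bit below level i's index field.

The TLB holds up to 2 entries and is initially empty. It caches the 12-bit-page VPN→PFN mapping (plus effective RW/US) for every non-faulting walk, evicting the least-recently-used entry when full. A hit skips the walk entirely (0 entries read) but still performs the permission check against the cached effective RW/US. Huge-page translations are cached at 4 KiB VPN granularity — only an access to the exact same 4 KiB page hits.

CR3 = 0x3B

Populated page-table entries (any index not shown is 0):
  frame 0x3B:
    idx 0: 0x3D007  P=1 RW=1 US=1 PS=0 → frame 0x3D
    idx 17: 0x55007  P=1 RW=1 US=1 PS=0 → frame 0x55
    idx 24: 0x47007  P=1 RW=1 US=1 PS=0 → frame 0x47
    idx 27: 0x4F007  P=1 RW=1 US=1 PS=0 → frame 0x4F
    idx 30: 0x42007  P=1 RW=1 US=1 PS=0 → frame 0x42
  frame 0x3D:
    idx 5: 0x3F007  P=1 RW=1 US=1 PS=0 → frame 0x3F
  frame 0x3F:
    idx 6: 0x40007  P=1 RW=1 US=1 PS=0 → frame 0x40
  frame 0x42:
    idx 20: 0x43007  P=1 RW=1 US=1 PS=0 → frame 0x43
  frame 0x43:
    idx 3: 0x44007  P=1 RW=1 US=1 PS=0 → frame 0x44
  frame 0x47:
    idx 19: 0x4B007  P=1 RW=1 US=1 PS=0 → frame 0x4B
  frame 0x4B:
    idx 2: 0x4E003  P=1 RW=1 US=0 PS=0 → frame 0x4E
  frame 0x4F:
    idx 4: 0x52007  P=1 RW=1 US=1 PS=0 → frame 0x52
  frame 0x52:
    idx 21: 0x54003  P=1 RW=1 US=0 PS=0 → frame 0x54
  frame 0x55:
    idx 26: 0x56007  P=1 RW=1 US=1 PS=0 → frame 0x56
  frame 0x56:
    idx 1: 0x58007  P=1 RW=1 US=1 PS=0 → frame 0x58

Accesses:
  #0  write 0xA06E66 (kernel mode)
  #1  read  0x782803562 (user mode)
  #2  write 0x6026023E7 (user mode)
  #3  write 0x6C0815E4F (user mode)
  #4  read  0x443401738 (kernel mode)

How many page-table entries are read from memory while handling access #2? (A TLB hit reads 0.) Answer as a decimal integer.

Per-access translation:
#0 VA=0xA06E66 (w,kernel):
  L0: frame=0x3B idx=0 entry=0x3D007 [P=1 RW=1 US=1 PS=0]
  L1: frame=0x3D idx=5 entry=0x3F007 [P=1 RW=1 US=1 PS=0]
  L2: frame=0x3F idx=6 entry=0x40007 [P=1 RW=1 US=1 PS=0]
  ✓ 0x40E66  — 3 lookups
#1 VA=0x782803562 (r,user):
  L0: frame=0x3B idx=30 entry=0x42007 [P=1 RW=1 US=1 PS=0]
  L1: frame=0x42 idx=20 entry=0x43007 [P=1 RW=1 US=1 PS=0]
  L2: frame=0x43 idx=3 entry=0x44007 [P=1 RW=1 US=1 PS=0]
  ✓ 0x44562  — 3 lookups
#2 VA=0x6026023E7 (w,user):
  L0: frame=0x3B idx=24 entry=0x47007 [P=1 RW=1 US=1 PS=0]
  L1: frame=0x47 idx=19 entry=0x4B007 [P=1 RW=1 US=1 PS=0]
  L2: frame=0x4B idx=2 entry=0x4E003 [P=1 RW=1 US=0 PS=0]
  → PROTECTION_VIOLATION  (3 entries read)
#3 VA=0x6C0815E4F (w,user):
  L0: frame=0x3B idx=27 entry=0x4F007 [P=1 RW=1 US=1 PS=0]
  L1: frame=0x4F idx=4 entry=0x52007 [P=1 RW=1 US=1 PS=0]
  L2: frame=0x52 idx=21 entry=0x54003 [P=1 RW=1 US=0 PS=0]
  → PROTECTION_VIOLATION  (3 entries read)
#4 VA=0x443401738 (r,kernel):
  L0: frame=0x3B idx=17 entry=0x55007 [P=1 RW=1 US=1 PS=0]
  L1: frame=0x55 idx=26 entry=0x56007 [P=1 RW=1 US=1 PS=0]
  L2: frame=0x56 idx=1 entry=0x58007 [P=1 RW=1 US=1 PS=0]
  ✓ 0x58738  — 3 lookups

Entries read for #2: 3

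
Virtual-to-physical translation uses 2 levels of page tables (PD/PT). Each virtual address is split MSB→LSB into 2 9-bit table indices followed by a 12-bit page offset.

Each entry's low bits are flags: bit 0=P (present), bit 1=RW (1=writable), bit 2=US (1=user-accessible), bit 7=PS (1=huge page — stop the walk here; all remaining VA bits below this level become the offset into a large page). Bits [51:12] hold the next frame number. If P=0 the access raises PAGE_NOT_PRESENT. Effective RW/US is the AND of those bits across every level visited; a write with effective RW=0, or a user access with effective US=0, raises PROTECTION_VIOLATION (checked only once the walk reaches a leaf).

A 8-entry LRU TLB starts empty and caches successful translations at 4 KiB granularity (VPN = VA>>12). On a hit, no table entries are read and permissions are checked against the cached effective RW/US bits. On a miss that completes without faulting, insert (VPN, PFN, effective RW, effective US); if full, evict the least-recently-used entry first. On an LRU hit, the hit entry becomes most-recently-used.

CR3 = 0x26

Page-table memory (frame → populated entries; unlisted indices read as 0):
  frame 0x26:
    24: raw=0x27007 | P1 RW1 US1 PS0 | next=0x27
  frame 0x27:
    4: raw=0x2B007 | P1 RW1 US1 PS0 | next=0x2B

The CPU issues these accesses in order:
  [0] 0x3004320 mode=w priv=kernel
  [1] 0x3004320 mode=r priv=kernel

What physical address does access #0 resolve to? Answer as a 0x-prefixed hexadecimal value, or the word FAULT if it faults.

Per-access translation:
#0 VA=0x3004320 (w,kernel):
  L0: frame=0x26 idx=24 entry=0x27007 [P=1 RW=1 US=1 PS=0]
  L1: frame=0x27 idx=4 entry=0x2B007 [P=1 RW=1 US=1 PS=0]
  ⇒ phys 0x2B320  [2 reads]
#1 VA=0x3004320 (r,kernel):
  TLB hit vpn=0x3004 → PA=0x2B320

Access #0 PA: 0x2B320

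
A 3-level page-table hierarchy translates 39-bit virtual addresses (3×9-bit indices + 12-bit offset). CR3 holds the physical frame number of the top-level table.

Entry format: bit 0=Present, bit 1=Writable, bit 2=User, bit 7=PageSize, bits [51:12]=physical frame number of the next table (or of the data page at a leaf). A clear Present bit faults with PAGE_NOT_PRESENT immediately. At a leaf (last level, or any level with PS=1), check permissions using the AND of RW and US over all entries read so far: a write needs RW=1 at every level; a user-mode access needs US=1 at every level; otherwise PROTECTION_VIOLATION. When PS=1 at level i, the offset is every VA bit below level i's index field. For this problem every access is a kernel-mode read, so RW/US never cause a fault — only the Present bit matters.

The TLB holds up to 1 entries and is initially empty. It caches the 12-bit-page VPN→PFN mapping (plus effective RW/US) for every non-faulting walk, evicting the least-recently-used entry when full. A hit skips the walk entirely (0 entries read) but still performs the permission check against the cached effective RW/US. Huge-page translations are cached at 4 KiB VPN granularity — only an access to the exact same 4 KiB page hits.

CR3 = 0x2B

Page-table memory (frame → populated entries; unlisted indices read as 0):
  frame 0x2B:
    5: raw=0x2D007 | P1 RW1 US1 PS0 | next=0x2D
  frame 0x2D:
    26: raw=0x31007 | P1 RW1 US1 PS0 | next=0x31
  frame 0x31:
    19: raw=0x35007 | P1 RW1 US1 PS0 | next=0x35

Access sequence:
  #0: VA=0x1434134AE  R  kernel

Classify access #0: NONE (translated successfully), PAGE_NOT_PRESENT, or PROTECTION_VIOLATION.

Walk each access:
#0 VA=0x1434134AE (r,kernel):
  [0] read 0x2B idx=5: raw=0x2D007 flags P=1 W=1 U=1 S=0
  [1] read 0x2D idx=26: raw=0x31007 flags P=1 W=1 U=1 S=0
  [2] read 0x31 idx=19: raw=0x35007 flags P=1 W=1 U=1 S=0
  ⇒ phys 0x354AE  [3 reads]

Access #0 fault: NONE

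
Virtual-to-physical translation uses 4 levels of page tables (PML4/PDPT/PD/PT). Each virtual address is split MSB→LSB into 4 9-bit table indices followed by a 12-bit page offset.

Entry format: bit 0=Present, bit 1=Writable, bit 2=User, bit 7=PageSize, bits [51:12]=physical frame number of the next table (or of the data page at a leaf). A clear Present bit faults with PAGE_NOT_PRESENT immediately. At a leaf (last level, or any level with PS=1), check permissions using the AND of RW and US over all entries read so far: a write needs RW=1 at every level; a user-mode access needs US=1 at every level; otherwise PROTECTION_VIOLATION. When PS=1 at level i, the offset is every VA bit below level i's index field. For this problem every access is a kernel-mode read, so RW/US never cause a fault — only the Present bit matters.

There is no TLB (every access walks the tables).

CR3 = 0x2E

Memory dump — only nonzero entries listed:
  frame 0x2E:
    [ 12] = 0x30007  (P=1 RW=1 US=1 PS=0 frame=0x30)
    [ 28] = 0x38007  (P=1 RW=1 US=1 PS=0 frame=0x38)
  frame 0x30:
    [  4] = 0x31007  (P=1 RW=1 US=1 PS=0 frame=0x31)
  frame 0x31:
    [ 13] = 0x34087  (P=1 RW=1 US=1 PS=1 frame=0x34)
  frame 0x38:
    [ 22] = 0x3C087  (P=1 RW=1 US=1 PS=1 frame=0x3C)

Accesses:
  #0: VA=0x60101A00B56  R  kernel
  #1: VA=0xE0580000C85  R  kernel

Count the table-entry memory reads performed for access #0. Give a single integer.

Per-access translation:
#0 VA=0x60101A00B56 (r,kernel):
  [0] read 0x2E idx=12: raw=0x30007 flags P=1 W=1 U=1 S=0
  [1] read 0x30 idx=4: raw=0x31007 flags P=1 W=1 U=1 S=0
  [2] read 0x31 idx=13: raw=0x34087 flags P=1 W=1 U=1 S=1
  ⇒ phys 0x34B56 (huge @L2)  [3 reads]
#1 VA=0xE0580000C85 (r,kernel):
  [0] read 0x2E idx=28: raw=0x38007 flags P=1 W=1 U=1 S=0
  [1] read 0x38 idx=22: raw=0x3C087 flags P=1 W=1 U=1 S=1
  ⇒ phys 0x3CC85 (huge @L1)  [2 reads]

Entries read for #0: 3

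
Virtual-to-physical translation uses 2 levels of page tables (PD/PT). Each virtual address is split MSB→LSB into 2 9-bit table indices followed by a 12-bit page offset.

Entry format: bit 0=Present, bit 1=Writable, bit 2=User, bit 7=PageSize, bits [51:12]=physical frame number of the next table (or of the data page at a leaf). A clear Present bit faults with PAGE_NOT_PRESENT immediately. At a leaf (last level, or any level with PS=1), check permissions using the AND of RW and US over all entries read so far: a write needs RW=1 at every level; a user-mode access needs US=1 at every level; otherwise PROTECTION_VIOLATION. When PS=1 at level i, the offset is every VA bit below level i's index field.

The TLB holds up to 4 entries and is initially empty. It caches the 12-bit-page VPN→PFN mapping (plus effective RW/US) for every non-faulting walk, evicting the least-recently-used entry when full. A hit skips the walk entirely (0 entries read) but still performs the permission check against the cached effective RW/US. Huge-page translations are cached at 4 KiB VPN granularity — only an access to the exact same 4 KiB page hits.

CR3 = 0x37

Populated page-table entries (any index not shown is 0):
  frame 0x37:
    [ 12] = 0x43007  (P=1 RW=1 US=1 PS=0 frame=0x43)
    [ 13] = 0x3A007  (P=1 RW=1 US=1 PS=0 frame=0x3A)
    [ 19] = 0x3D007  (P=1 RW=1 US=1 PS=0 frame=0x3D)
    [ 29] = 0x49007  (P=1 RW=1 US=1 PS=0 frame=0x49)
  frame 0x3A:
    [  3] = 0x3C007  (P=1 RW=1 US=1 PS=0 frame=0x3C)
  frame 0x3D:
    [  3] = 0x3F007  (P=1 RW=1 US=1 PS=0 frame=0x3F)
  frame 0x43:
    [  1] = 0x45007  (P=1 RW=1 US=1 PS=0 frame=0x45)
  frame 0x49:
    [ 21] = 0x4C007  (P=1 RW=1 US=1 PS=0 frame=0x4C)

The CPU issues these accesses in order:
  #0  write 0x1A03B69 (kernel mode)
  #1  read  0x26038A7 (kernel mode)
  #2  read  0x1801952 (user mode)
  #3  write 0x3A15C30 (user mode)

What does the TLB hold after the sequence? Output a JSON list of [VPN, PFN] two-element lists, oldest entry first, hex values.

Walk each access:
#0 VA=0x1A03B69 (w,kernel):
  L0: frame=0x37 idx=13 entry=0x3A007 [P=1 RW=1 US=1 PS=0]
  L1: frame=0x3A idx=3 entry=0x3C007 [P=1 RW=1 US=1 PS=0]
  ⇒ phys 0x3CB69  [2 reads]
#1 VA=0x26038A7 (r,kernel):
  L0: frame=0x37 idx=19 entry=0x3D007 [P=1 RW=1 US=1 PS=0]
  L1: frame=0x3D idx=3 entry=0x3F007 [P=1 RW=1 US=1 PS=0]
  ⇒ phys 0x3F8A7  [2 reads]
#2 VA=0x1801952 (r,user):
  L0: frame=0x37 idx=12 entry=0x43007 [P=1 RW=1 US=1 PS=0]
  L1: frame=0x43 idx=1 entry=0x45007 [P=1 RW=1 US=1 PS=0]
  ⇒ phys 0x45952  [2 reads]
#3 VA=0x3A15C30 (w,user):
  L0: frame=0x37 idx=29 entry=0x49007 [P=1 RW=1 US=1 PS=0]
  L1: frame=0x49 idx=21 entry=0x4C007 [P=1 RW=1 US=1 PS=0]
  ⇒ phys 0x4CC30  [2 reads]

TLB: [["0x1A03", "0x3C"], ["0x2603", "0x3F"], ["0x1801", "0x45"], ["0x3A15", "0x4C"]]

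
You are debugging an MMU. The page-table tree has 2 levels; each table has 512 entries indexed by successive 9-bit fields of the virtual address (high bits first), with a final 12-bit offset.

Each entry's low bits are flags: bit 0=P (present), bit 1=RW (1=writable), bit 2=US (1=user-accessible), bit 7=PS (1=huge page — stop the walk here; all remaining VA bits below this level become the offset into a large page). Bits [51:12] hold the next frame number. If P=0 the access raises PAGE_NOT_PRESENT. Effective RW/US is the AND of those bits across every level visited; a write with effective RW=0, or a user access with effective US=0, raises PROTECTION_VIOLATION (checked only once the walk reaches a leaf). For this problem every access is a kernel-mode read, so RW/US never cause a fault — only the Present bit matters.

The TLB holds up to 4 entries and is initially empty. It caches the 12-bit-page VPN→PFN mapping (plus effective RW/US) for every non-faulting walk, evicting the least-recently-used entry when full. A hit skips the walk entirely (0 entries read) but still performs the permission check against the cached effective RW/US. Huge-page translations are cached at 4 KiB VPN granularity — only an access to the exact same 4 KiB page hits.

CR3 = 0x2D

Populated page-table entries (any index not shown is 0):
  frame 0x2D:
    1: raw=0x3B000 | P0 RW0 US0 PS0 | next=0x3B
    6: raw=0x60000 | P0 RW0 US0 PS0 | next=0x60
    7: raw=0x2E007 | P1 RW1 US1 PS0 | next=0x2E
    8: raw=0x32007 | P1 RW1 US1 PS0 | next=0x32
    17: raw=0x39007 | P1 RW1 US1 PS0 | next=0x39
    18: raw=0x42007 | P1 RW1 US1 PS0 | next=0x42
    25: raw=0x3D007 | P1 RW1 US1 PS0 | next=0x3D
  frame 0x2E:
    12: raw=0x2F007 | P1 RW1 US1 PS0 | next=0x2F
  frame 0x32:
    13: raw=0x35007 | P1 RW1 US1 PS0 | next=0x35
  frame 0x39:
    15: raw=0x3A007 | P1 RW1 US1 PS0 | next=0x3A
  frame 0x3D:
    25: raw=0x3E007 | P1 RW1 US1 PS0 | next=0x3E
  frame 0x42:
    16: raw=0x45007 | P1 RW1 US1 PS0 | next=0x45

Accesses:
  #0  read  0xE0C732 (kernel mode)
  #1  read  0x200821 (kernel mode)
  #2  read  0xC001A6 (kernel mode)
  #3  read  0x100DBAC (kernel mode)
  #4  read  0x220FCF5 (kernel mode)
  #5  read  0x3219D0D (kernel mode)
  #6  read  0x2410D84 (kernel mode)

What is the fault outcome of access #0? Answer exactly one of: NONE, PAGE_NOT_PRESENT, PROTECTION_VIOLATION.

Walk each access:
#0 VA=0xE0C732 (r,kernel):
  [0] read 0x2D idx=7: raw=0x2E007 flags P=1 W=1 U=1 S=0
  [1] read 0x2E idx=12: raw=0x2F007 flags P=1 W=1 U=1 S=0
  ⇒ phys 0x2F732  [2 reads]
#1 VA=0x200821 (r,kernel):
  [0] read 0x2D idx=1: raw=0x3B000 flags P=0 W=0 U=0 S=0
  ⇒ fault: PAGE_NOT_PRESENT  — 1 lookups
#2 VA=0xC001A6 (r,kernel):
  [0] read 0x2D idx=6: raw=0x60000 flags P=0 W=0 U=0 S=0
  ⇒ fault: PAGE_NOT_PRESENT  — 1 lookups
#3 VA=0x100DBAC (r,kernel):
  [0] read 0x2D idx=8: raw=0x32007 flags P=1 W=1 U=1 S=0
  [1] read 0x32 idx=13: raw=0x35007 flags P=1 W=1 U=1 S=0
  ⇒ phys 0x35BAC  [2 reads]
#4 VA=0x220FCF5 (r,kernel):
  [0] read 0x2D idx=17: raw=0x39007 flags P=1 W=1 U=1 S=0
  [1] read 0x39 idx=15: raw=0x3A007 flags P=1 W=1 U=1 S=0
  ⇒ phys 0x3ACF5  [2 reads]
#5 VA=0x3219D0D (r,kernel):
  [0] read 0x2D idx=25: raw=0x3D007 flags P=1 W=1 U=1 S=0
  [1] read 0x3D idx=25: raw=0x3E007 flags P=1 W=1 U=1 S=0
  ⇒ phys 0x3ED0D  [2 reads]
#6 VA=0x2410D84 (r,kernel):
  [0] read 0x2D idx=18: raw=0x42007 flags P=1 W=1 U=1 S=0
  [1] read 0x42 idx=16: raw=0x45007 flags P=1 W=1 U=1 S=0
  ⇒ phys 0x45D84  [2 reads]

Access #0 fault: NONE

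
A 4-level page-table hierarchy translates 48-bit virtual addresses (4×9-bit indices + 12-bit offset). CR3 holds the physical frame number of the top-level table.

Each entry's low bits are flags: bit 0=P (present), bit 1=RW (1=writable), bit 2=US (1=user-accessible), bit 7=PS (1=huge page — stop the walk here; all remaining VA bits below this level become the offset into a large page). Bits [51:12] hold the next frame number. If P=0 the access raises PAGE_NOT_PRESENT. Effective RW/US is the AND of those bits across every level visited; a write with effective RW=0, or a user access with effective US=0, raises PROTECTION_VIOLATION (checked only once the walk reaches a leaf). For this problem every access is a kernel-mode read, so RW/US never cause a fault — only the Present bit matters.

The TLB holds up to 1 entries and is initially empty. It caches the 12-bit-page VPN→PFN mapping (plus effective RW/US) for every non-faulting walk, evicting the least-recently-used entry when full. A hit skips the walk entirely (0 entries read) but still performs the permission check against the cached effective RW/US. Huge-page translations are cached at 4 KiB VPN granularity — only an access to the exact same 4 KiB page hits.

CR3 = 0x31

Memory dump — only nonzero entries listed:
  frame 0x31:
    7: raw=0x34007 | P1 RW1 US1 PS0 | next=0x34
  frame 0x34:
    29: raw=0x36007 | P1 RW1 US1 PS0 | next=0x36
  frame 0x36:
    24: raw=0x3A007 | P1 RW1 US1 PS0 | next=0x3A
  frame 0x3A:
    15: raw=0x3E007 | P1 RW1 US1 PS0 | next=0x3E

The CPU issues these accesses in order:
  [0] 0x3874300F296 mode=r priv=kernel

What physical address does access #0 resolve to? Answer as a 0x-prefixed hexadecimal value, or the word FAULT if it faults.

Walk each access:
#0 VA=0x3874300F296 (r,kernel):
  L0 @0x31[7] → 0x34007  P=1,RW=1,US=1,PS=0
  L1 @0x34[29] → 0x36007  P=1,RW=1,US=1,PS=0
  L2 @0x36[24] → 0x3A007  P=1,RW=1,US=1,PS=0
  L3 @0x3A[15] → 0x3E007  P=1,RW=1,US=1,PS=0
  → PA=0x3E296  (4 entries read)

Access #0 PA: 0x3E296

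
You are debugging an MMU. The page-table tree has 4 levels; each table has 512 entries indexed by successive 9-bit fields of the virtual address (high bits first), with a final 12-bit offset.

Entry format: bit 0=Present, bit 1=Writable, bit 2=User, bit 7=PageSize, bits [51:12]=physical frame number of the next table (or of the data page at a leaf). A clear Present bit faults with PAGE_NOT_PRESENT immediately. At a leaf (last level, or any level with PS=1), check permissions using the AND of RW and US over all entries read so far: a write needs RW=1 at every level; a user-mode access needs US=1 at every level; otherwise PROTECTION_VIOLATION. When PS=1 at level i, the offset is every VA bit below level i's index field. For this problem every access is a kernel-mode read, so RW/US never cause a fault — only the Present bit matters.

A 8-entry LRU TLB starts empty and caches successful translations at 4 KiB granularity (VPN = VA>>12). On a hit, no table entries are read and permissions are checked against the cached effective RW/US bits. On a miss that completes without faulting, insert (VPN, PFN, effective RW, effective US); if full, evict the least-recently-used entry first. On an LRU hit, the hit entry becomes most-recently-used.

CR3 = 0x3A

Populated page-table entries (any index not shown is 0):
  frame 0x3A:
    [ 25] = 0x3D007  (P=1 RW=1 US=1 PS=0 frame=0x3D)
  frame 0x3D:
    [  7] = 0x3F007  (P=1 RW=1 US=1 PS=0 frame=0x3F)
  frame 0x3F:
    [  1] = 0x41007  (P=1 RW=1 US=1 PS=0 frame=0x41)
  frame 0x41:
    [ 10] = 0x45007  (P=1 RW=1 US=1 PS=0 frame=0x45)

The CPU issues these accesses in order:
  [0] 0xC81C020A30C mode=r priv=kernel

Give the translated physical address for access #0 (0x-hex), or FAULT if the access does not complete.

Per-access translation:
#0 VA=0xC81C020A30C (r,kernel):
  lvl0: tbl 0x3A, slot 25 ⇒ 0x3D007 (P1/RW1/US1/PS0)
  lvl1: tbl 0x3D, slot 7 ⇒ 0x3F007 (P1/RW1/US1/PS0)
  lvl2: tbl 0x3F, slot 1 ⇒ 0x41007 (P1/RW1/US1/PS0)
  lvl3: tbl 0x41, slot 10 ⇒ 0x45007 (P1/RW1/US1/PS0)
  ⇒ phys 0x4530C  [4 reads]

Access #0 PA: 0x4530C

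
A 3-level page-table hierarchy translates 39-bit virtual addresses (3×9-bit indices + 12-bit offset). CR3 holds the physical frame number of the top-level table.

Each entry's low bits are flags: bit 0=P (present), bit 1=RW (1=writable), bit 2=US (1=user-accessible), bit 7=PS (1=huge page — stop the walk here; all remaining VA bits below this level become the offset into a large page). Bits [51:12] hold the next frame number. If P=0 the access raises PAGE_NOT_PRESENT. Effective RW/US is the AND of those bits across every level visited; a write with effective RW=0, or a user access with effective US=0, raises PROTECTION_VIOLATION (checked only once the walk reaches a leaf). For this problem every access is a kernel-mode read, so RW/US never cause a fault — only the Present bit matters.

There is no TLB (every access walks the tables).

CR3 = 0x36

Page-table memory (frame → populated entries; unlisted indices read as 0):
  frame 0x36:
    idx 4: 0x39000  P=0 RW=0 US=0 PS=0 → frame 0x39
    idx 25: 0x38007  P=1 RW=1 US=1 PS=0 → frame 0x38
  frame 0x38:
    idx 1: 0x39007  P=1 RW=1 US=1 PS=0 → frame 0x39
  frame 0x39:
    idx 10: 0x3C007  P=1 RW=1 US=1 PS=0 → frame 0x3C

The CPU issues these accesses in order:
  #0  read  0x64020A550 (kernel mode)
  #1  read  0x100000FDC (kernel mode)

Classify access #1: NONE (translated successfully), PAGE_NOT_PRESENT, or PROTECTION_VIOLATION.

Per-access translation:
#0 VA=0x64020A550 (r,kernel):
  [0] read 0x36 idx=25: raw=0x38007 flags P=1 W=1 U=1 S=0
  [1] read 0x38 idx=1: raw=0x39007 flags P=1 W=1 U=1 S=0
  [2] read 0x39 idx=10: raw=0x3C007 flags P=1 W=1 U=1 S=0
  → PA=0x3C550  (3 entries read)
#1 VA=0x100000FDC (r,kernel):
  [0] read 0x36 idx=4: raw=0x39000 flags P=0 W=0 U=0 S=0
  ⇒ fault: PAGE_NOT_PRESENT  — 1 lookups

Access #1 fault: PAGE_NOT_PRESENT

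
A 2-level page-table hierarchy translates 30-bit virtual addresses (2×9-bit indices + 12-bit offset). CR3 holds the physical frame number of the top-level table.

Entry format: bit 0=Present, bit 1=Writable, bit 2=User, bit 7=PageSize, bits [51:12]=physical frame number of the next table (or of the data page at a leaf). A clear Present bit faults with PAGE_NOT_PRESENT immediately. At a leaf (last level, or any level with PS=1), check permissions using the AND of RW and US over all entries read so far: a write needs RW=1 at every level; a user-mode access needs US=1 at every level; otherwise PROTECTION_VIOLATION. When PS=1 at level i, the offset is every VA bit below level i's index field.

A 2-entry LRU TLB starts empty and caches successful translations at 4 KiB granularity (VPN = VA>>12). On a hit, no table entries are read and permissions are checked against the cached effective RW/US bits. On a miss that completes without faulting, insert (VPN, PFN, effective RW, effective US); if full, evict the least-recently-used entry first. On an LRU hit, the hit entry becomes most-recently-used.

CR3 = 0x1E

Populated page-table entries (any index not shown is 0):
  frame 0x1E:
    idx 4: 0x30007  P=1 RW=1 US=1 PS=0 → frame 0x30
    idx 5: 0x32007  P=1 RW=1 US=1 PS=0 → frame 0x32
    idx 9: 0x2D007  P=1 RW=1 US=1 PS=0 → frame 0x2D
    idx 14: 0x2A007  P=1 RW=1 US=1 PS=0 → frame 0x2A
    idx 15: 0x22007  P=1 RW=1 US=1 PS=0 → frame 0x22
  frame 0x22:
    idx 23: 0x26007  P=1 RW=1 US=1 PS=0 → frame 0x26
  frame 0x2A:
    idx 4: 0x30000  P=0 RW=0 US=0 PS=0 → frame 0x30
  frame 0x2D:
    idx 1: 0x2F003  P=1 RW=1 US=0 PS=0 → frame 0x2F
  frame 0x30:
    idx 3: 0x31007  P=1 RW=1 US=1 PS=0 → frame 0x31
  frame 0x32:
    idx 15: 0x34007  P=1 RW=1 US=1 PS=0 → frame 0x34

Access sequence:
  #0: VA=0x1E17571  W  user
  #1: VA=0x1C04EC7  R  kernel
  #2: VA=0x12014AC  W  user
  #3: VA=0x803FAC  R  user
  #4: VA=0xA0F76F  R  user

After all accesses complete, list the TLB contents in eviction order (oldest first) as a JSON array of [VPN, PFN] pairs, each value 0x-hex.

Per-access translation:
#0 VA=0x1E17571 (w,user):
  [0] read 0x1E idx=15: raw=0x22007 flags P=1 W=1 U=1 S=0
  [1] read 0x22 idx=23: raw=0x26007 flags P=1 W=1 U=1 S=0
  ✓ 0x26571  — 2 lookups
#1 VA=0x1C04EC7 (r,kernel):
  [0] read 0x1E idx=14: raw=0x2A007 flags P=1 W=1 U=1 S=0
  [1] read 0x2A idx=4: raw=0x30000 flags P=0 W=0 U=0 S=0
  ⇒ fault: PAGE_NOT_PRESENT  — 2 lookups
#2 VA=0x12014AC (w,user):
  [0] read 0x1E idx=9: raw=0x2D007 flags P=1 W=1 U=1 S=0
  [1] read 0x2D idx=1: raw=0x2F003 flags P=1 W=1 U=0 S=0
  ⇒ fault: PROTECTION_VIOLATION  — 2 lookups
#3 VA=0x803FAC (r,user):
  [0] read 0x1E idx=4: raw=0x30007 flags P=1 W=1 U=1 S=0
  [1] read 0x30 idx=3: raw=0x31007 flags P=1 W=1 U=1 S=0
  ✓ 0x31FAC  — 2 lookups
#4 VA=0xA0F76F (r,user):
  [0] read 0x1E idx=5: raw=0x32007 flags P=1 W=1 U=1 S=0
  [1] read 0x32 idx=15: raw=0x34007 flags P=1 W=1 U=1 S=0
  ✓ 0x3476F  — 2 lookups

TLB: [["0x803", "0x31"], ["0xA0F", "0x34"]]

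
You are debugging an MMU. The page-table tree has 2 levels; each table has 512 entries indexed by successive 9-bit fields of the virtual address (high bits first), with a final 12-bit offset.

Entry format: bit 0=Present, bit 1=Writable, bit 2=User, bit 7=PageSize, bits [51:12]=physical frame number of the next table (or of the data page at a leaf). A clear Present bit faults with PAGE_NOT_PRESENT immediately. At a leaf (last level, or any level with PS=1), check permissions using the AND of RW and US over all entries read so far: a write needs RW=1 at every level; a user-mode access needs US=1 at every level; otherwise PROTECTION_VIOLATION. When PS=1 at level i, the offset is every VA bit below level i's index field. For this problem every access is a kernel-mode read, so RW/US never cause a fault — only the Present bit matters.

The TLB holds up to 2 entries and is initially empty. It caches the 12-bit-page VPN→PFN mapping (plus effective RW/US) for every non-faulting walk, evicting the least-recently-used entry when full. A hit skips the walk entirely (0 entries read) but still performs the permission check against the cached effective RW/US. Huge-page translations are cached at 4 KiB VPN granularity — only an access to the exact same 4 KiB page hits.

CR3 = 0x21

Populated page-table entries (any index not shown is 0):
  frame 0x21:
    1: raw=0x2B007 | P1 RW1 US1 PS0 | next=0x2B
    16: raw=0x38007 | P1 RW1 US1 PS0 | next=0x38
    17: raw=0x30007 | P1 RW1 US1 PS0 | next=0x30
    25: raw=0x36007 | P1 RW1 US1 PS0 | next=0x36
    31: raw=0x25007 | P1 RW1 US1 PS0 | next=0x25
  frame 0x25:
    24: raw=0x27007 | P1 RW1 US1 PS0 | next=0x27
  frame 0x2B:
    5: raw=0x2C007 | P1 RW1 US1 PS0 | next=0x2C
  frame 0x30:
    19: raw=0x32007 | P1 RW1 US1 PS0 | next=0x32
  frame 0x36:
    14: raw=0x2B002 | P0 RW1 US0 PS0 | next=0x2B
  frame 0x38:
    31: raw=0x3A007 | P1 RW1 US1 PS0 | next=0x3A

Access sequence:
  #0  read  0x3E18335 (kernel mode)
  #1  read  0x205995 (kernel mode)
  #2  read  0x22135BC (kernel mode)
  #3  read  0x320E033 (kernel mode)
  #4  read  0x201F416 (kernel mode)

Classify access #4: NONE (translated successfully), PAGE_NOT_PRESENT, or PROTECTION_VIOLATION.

Per-access translation:
#0 VA=0x3E18335 (r,kernel):
  L0 @0x21[31] → 0x25007  P=1,RW=1,US=1,PS=0
  L1 @0x25[24] → 0x27007  P=1,RW=1,US=1,PS=0
  → PA=0x27335  (2 entries read)
#1 VA=0x205995 (r,kernel):
  L0 @0x21[1] → 0x2B007  P=1,RW=1,US=1,PS=0
  L1 @0x2B[5] → 0x2C007  P=1,RW=1,US=1,PS=0
  → PA=0x2C995  (2 entries read)
#2 VA=0x22135BC (r,kernel):
  L0 @0x21[17] → 0x30007  P=1,RW=1,US=1,PS=0
  L1 @0x30[19] → 0x32007  P=1,RW=1,US=1,PS=0
  → PA=0x325BC  (2 entries read)
#3 VA=0x320E033 (r,kernel):
  L0 @0x21[25] → 0x36007  P=1,RW=1,US=1,PS=0
  L1 @0x36[14] → 0x2B002  P=0,RW=1,US=0,PS=0
  ✗ PAGE_NOT_PRESENT  [2 reads]
#4 VA=0x201F416 (r,kernel):
  L0 @0x21[16] → 0x38007  P=1,RW=1,US=1,PS=0
  L1 @0x38[31] → 0x3A007  P=1,RW=1,US=1,PS=0
  → PA=0x3A416  (2 entries read)

Access #4 fault: NONE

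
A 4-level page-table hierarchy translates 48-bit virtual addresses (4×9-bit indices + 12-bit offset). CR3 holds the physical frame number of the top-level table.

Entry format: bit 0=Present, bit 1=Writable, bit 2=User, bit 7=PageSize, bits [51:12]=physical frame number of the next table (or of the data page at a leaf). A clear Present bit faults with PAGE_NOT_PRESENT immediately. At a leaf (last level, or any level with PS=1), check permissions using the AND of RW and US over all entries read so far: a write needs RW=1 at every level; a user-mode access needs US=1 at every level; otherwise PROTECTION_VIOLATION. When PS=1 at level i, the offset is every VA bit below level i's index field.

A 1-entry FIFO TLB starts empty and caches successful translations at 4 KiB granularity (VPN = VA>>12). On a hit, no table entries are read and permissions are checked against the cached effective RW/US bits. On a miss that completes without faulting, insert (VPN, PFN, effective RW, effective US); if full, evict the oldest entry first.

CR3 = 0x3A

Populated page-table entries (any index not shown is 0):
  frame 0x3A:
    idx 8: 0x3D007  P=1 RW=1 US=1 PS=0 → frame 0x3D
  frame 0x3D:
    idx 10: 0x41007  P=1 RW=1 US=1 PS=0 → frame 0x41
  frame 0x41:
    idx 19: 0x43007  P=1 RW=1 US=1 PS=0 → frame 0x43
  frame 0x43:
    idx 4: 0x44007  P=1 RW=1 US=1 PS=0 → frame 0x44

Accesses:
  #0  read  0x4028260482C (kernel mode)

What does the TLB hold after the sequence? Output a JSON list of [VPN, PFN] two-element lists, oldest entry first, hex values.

Trace:
#0 VA=0x4028260482C (r,kernel):
  lvl0: tbl 0x3A, slot 8 ⇒ 0x3D007 (P1/RW1/US1/PS0)
  lvl1: tbl 0x3D, slot 10 ⇒ 0x41007 (P1/RW1/US1/PS0)
  lvl2: tbl 0x41, slot 19 ⇒ 0x43007 (P1/RW1/US1/PS0)
  lvl3: tbl 0x43, slot 4 ⇒ 0x44007 (P1/RW1/US1/PS0)
  ✓ 0x4482C  — 4 lookups

TLB: [["0x40282604", "0x44"]]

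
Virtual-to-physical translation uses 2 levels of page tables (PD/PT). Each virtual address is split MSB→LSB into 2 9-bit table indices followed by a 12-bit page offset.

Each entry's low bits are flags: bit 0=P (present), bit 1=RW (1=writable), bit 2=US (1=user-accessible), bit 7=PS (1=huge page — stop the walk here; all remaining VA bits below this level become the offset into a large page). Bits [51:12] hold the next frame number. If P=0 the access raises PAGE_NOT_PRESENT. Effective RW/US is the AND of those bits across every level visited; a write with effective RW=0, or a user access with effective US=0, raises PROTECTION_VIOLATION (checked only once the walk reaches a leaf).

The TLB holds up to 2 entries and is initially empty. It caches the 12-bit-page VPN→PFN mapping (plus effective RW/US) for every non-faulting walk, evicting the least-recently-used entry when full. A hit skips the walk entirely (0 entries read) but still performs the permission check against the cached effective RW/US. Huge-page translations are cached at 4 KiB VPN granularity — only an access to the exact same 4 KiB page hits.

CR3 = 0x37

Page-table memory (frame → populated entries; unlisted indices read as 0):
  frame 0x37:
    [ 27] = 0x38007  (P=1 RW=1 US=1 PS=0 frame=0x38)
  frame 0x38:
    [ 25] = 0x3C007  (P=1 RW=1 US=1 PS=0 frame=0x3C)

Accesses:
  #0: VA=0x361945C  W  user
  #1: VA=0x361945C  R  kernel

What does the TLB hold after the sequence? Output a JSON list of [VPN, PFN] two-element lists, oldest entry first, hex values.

Trace:
#0 VA=0x361945C (w,user):
  [0] read 0x37 idx=27: raw=0x38007 flags P=1 W=1 U=1 S=0
  [1] read 0x38 idx=25: raw=0x3C007 flags P=1 W=1 U=1 S=0
  ⇒ phys 0x3C45C  [2 reads]
#1 VA=0x361945C (r,kernel):
  TLB hit vpn=0x3619 → PA=0x3C45C

TLB: [["0x3619", "0x3C"]]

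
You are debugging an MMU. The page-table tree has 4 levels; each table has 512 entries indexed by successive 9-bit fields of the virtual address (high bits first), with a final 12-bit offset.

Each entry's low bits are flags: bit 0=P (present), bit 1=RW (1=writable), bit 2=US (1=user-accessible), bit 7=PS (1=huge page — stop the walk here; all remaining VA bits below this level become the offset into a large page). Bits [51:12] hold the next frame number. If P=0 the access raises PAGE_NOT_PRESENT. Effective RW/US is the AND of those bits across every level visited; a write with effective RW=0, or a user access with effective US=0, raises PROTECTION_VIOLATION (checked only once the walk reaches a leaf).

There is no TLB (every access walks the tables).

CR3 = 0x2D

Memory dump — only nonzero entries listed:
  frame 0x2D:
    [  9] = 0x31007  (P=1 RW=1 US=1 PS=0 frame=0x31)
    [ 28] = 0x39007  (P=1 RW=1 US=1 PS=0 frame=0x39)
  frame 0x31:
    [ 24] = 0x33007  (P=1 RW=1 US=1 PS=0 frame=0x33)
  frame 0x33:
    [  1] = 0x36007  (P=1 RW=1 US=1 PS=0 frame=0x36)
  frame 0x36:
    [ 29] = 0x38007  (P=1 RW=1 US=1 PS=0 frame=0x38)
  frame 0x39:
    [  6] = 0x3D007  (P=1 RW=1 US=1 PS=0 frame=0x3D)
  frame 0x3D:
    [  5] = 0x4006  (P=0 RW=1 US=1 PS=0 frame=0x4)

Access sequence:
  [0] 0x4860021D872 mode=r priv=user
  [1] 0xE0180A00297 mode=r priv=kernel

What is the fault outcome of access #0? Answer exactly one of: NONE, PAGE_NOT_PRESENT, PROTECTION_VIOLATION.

Per-access translation:
#0 VA=0x4860021D872 (r,user):
  [0] read 0x2D idx=9: raw=0x31007 flags P=1 W=1 U=1 S=0
  [1] read 0x31 idx=24: raw=0x33007 flags P=1 W=1 U=1 S=0
  [2] read 0x33 idx=1: raw=0x36007 flags P=1 W=1 U=1 S=0
  [3] read 0x36 idx=29: raw=0x38007 flags P=1 W=1 U=1 S=0
  ✓ 0x38872  — 4 lookups
#1 VA=0xE0180A00297 (r,kernel):
  [0] read 0x2D idx=28: raw=0x39007 flags P=1 W=1 U=1 S=0
  [1] read 0x39 idx=6: raw=0x3D007 flags P=1 W=1 U=1 S=0
  [2] read 0x3D idx=5: raw=0x4006 flags P=0 W=1 U=1 S=0
  ✗ PAGE_NOT_PRESENT  [3 reads]

Access #0 fault: NONE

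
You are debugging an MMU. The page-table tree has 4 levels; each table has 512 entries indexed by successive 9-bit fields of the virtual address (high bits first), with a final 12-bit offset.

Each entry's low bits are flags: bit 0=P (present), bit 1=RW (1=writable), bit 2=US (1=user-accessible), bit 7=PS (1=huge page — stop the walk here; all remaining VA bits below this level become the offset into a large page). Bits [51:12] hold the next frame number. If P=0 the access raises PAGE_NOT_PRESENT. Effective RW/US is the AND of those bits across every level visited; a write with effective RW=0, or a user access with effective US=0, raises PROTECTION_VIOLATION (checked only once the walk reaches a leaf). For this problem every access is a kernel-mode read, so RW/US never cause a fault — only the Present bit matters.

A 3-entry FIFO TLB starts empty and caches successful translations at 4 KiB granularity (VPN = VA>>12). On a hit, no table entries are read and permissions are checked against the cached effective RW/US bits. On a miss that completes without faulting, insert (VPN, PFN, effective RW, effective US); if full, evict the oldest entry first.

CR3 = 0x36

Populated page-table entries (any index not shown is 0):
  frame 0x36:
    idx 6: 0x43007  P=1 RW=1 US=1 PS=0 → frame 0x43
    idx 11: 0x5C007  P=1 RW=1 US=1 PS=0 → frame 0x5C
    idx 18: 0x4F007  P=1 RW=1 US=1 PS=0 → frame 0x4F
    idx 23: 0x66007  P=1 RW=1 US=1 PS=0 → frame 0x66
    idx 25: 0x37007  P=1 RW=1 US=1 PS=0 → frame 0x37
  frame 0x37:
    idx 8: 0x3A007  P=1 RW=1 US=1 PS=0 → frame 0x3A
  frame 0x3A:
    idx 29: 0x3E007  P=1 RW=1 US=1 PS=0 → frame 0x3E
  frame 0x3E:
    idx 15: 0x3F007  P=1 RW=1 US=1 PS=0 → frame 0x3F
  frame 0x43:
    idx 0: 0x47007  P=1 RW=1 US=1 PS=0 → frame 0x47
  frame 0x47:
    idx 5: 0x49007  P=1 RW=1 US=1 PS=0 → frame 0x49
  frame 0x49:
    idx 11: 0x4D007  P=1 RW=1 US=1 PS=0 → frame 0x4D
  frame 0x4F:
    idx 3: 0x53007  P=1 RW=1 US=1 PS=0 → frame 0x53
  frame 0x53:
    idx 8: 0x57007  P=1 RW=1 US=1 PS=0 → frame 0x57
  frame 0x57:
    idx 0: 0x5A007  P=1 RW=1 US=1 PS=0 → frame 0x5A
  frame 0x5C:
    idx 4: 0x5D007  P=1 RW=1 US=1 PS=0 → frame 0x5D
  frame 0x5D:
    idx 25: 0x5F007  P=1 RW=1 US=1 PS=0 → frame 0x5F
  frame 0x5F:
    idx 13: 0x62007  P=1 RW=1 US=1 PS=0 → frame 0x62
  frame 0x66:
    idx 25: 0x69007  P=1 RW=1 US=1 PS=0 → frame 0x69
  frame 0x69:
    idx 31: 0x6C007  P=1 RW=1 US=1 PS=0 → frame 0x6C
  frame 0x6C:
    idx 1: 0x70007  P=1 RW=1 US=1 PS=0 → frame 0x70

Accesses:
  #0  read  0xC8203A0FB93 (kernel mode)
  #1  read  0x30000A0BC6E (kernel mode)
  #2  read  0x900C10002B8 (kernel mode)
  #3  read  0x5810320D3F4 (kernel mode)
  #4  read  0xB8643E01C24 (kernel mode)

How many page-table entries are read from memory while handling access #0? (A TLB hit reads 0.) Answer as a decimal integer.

Trace:
#0 VA=0xC8203A0FB93 (r,kernel):
  [0] read 0x36 idx=25: raw=0x37007 flags P=1 W=1 U=1 S=0
  [1] read 0x37 idx=8: raw=0x3A007 flags P=1 W=1 U=1 S=0
  [2] read 0x3A idx=29: raw=0x3E007 flags P=1 W=1 U=1 S=0
  [3] read 0x3E idx=15: raw=0x3F007 flags P=1 W=1 U=1 S=0
  → PA=0x3FB93  (4 entries read)
#1 VA=0x30000A0BC6E (r,kernel):
  [0] read 0x36 idx=6: raw=0x43007 flags P=1 W=1 U=1 S=0
  [1] read 0x43 idx=0: raw=0x47007 flags P=1 W=1 U=1 S=0
  [2] read 0x47 idx=5: raw=0x49007 flags P=1 W=1 U=1 S=0
  [3] read 0x49 idx=11: raw=0x4D007 flags P=1 W=1 U=1 S=0
  → PA=0x4DC6E  (4 entries read)
#2 VA=0x900C10002B8 (r,kernel):
  [0] read 0x36 idx=18: raw=0x4F007 flags P=1 W=1 U=1 S=0
  [1] read 0x4F idx=3: raw=0x53007 flags P=1 W=1 U=1 S=0
  [2] read 0x53 idx=8: raw=0x57007 flags P=1 W=1 U=1 S=0
  [3] read 0x57 idx=0: raw=0x5A007 flags P=1 W=1 U=1 S=0
  → PA=0x5A2B8  (4 entries read)
#3 VA=0x5810320D3F4 (r,kernel):
  [0] read 0x36 idx=11: raw=0x5C007 flags P=1 W=1 U=1 S=0
  [1] read 0x5C idx=4: raw=0x5D007 flags P=1 W=1 U=1 S=0
  [2] read 0x5D idx=25: raw=0x5F007 flags P=1 W=1 U=1 S=0
  [3] read 0x5F idx=13: raw=0x62007 flags P=1 W=1 U=1 S=0
  → PA=0x623F4  (4 entries read)
#4 VA=0xB8643E01C24 (r,kernel):
  [0] read 0x36 idx=23: raw=0x66007 flags P=1 W=1 U=1 S=0
  [1] read 0x66 idx=25: raw=0x69007 flags P=1 W=1 U=1 S=0
  [2] read 0x69 idx=31: raw=0x6C007 flags P=1 W=1 U=1 S=0
  [3] read 0x6C idx=1: raw=0x70007 flags P=1 W=1 U=1 S=0
  → PA=0x70C24  (4 entries read)

Entries read for #0: 4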